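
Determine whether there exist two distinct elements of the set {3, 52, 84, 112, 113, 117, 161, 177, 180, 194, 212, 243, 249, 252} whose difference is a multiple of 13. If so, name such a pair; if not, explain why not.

Yes: 52 and 117.

Both 52 and 117 leave remainder 0 on division by 13; their difference 65 = 5·13 is a multiple of 13.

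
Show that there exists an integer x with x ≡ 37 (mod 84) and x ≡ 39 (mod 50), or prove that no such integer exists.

The moduli are not coprime: gcd(84, 50) = 2. Compatibility requires 2 ∣ (39 − 37) = 2, which holds, so solutions exist.
The integers ≡ 37 (mod 84) are 37, 121, 205, 289, …; their remainders mod 50 are 37, 21, 5, 39, so x = 289 is the first that is ≡ 39 (mod 50).
Indeed 289 ≡ 37 (mod 84) and 289 ≡ 39 (mod 50).

x = 289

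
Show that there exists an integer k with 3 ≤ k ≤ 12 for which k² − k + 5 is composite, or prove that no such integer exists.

At k = 9: 9² − 9 + 5 = 77 = 7·11, which is composite.

k = 9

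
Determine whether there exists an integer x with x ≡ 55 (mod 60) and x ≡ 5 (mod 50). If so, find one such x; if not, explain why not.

x = 55

gcd(60, 50) = 10. A simultaneous solution exists iff 55 ≡ 5 (mod 10); here 55 mod 10 = 5 = 5 mod 10, so it does.
The smallest candidate x = 55 works directly: 55 ≡ 5 (mod 50).
Check: 55 mod 60 = 55, 55 mod 50 = 5. ✓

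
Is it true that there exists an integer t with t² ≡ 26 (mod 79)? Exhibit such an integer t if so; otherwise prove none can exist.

Take t = 37. Then 37² = 1369 = 17·79 + 26, so 37² ≡ 26 (mod 79).

t = 37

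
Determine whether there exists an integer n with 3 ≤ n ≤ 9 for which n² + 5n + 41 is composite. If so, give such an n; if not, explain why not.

n = 5

At n = 5: 5² + 5·5 + 41 = 91 = 7·13, which is composite.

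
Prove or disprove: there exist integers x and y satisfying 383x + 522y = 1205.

Since gcd(383, 522) = 1, every integer is an integer combination of 383 and 522.
Euclidean algorithm: 522 = 1·383 + 139, 383 = 2·139 + 105, 139 = 1·105 + 34, 105 = 3·34 + 3, 34 = 11·3 + 1, 3 = 3·1 + 0.
Back-substituting, 1 = 34 − 11·3 = 34 − 11·(105 − 3·34) = −11·105 + 34·34 = −11·105 + 34·(139 − 1·105) = 34·139 − 45·105 = 34·139 − 45·(383 − 2·139) = −45·383 + 124·139 = −45·383 + 124·(522 − 1·383) = 124·522 − 169·383; that is, 383·(-169) + 522·124 = 1.
Scaling by 1205 gives the particular solution (x, y) = (-203645, 149420).
Shifting by a multiple of (522, −383) keeps it a solution: x = -203645 + 391·522 = 457, y = 149420 − 391·383 = -333.
Indeed 383·457 + 522·(-333) = 175031 − 173826 = 1205.

x = 457, y = -333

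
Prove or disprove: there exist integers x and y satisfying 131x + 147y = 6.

x = 18, y = -16

Since gcd(131, 147) = 1, every integer is an integer combination of 131 and 147.
Run the Euclidean algorithm on 147 and 131: 147 = 1·131 + 16, 131 = 8·16 + 3, 16 = 5·3 + 1, 3 = 3·1 + 0.
Working back up the chain: 1 = 16 − 5·3 = 16 − 5·(131 − 8·16) = −5·131 + 41·16 = −5·131 + 41·(147 − 1·131) = 41·147 − 46·131. So 131·(-46) + 147·41 = 1.
Scaling by 6 gives the particular solution (x, y) = (-276, 246).
Adding 2·147 to x and subtracting 2·131 from y gives the tidier solution (18, -16).
Indeed 131·18 + 147·(-16) = 2358 − 2352 = 6.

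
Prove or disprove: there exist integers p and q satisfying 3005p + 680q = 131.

gcd(3005, 680) = 5, so every integer of the form 3005p + 680q is a multiple of 5.
However 131 leaves remainder 1 on division by 5.
Hence no integers p, q satisfy the equation.

There are no such integers.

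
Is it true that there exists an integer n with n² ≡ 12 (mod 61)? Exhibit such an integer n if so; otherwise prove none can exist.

Take n = 16. Then 16² = 256 = 4·61 + 12, so 16² ≡ 12 (mod 61).

n = 16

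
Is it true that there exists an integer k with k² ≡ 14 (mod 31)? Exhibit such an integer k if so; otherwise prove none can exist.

k = 13 works: 13² = 169, and 169 − 14 = 155 = 5·31.

k = 13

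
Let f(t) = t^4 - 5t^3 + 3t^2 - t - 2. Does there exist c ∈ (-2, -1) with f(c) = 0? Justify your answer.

The endpoint values f(-2) = 68 and f(-1) = 8 are both positive. Claim: f(t) > 0 for every t in (-2, -1).
Shift to the endpoint -1: with t = -1 − u (0 < u < 1), one computes f(-1 − u) = u^4 + 9u^3 + 24u^2 + 26u + 8.
The nonzero coefficients here are all positive, so for u > 0 every term is positive (or zero), and the constant term 8 is strictly positive.
Therefore f(t) > 0 throughout (-2, -1), and f has no zero there.

f has no root in that interval.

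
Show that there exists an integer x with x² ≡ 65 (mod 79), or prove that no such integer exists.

x = 12

Take x = 12. Then 12² = 144 = 1·79 + 65, so 12² ≡ 65 (mod 79).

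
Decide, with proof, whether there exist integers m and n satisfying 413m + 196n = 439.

No such integers exist.

Any value of 413m + 196n is a multiple of gcd(413, 196) = 7.
However 439 leaves remainder 5 on division by 7.
Therefore 413m + 196n = 439 has no solution in integers.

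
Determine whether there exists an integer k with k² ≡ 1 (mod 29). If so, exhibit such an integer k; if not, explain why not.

Take k = 1. Then 1² = 1, and since 0 ≤ 1 < 29 this is already reduced: 1² ≡ 1 (mod 29).

k = 1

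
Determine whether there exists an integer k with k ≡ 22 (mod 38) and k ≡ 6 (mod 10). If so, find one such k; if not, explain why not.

k = 136

The moduli are not coprime: gcd(38, 10) = 2. Compatibility requires 2 ∣ (6 − 22) = -16, which holds, so solutions exist.
Step through k = 22, 22 + 38, 22 + 2·38, …: the values 22, 60, 98, 136 reduce mod 10 to 2, 0, 8, 6. The value 136 hits 6.
Indeed 136 ≡ 22 (mod 38) and 136 ≡ 6 (mod 10).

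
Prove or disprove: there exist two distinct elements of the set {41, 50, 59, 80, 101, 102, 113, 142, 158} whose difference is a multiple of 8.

Yes: 41 and 113.

Both 41 and 113 leave remainder 1 on division by 8; their difference 72 = 9·8 is a multiple of 8.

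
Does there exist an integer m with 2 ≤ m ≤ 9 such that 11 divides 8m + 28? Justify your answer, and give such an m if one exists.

m = 2

Try m = 2: 8·2 + 28 = 44 = 4·11, which is divisible by 11.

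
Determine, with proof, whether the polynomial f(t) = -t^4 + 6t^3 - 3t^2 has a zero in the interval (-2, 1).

Such a root exists.

f(-2) = -76 and f(1) = 2, which have opposite signs.
f is continuous everywhere (it is a polynomial), in particular on [-2, 1].
By the Intermediate Value Theorem, f takes the value 0 somewhere in the open interval.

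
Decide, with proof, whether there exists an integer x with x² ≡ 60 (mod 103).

x = 36 works: 36² = 1296, and 1296 − 60 = 1236 = 12·103.

x = 36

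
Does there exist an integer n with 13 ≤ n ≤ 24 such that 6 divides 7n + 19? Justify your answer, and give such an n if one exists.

n = 17

Scanning upward from n = 13 gives 110, 117, 124, 131, none divisible by 6. At n = 17 we get 7·17 + 19 = 138, and 138 = 6·23.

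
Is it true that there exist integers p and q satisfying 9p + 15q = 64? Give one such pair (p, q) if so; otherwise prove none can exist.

Both 9 and 15 are divisible by gcd(9, 15) = 3, hence so is any combination 9p + 15q.
However 64 leaves remainder 1 on division by 3.
So the equation is unsolvable over ℤ.

No such integers exist.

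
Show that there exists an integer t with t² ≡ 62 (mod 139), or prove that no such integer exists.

No, no such integer exists.

139 is prime, so by Euler's criterion 62 is a square mod 139 iff 62^((139−1)/2) = 62^69 ≡ 1 (mod 139).
Repeated squaring mod 139: 62^2 = 3844 ≡ 91; 62^4 ≡ 91² = 8281 ≡ 80; 62^8 ≡ 80² = 6400 ≡ 6; 62^16 ≡ 6² = 36 ≡ 36; 62^32 ≡ 36² = 1296 ≡ 45; 62^64 ≡ 45² = 2025 ≡ 79.
Since 69 = 64 + 4 + 1, 62^69 ≡ 79 · 80 · 62; multiplying out mod 139: 79·80 = 6320 ≡ 65, then 65·62 = 4030 ≡ 138. Thus 62^69 ≡ 138 ≡ −1 (mod 139).
The value −1 means 62 is a non-residue modulo 139, so t² ≡ 62 (mod 139) is impossible.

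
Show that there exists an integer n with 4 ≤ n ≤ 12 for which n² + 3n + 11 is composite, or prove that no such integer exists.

At n = 6: 6² + 3·6 + 11 = 65 = 5·13, which is composite.

n = 6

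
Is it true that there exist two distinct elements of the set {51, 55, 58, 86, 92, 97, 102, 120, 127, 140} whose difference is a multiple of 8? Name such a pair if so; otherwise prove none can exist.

Yes: 55 and 127.

Both 55 and 127 leave remainder 7 on division by 8; their difference 72 = 9·8 is a multiple of 8.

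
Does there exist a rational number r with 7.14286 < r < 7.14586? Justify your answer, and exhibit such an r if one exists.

Scale by 48: the interval becomes (342.85728, 343.00128), which contains the integer 343.
Dividing back, 7.14286 < 343/48 < 7.14586, and 343/48 is rational.

r = 343/48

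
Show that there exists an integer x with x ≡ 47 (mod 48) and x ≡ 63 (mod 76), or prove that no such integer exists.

x = 671

The moduli are not coprime: gcd(48, 76) = 4. Compatibility requires 4 ∣ (63 − 47) = 16, which holds, so solutions exist.
Write x = 47 + 48t. Then 48t ≡ 63 − 47 ≡ 16 (mod 76); dividing through by 4 gives 12t ≡ 4 (mod 19).
Since 12·8 = 96 = 5·19 + 1, the inverse of 12 mod 19 is 8.
Multiplying by 8: t ≡ 8·4 = 32 ≡ 13 (mod 19).
Then x = 47 + 48·13 = 671.
Check: 671 mod 48 = 47, 671 mod 76 = 63. ✓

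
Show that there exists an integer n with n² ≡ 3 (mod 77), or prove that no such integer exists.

Work modulo the divisor 7 of 77. If n² ≡ 3 (mod 77) then n² ≡ 3 (mod 7).
Squares mod 7 repeat after n = 3 (as (−n)² = n²); for n = 0..3 they are 0, 1, 4, 2.
So the quadratic residues mod 7 are {0, 1, 2, 4}, and 3 is not among them.
Hence no integer n has n² ≡ 3 (mod 77).

No such integer exists.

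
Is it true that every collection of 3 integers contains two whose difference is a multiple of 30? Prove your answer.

Try 3 consecutive integers, 5, 6, 7. Their remainders mod 30 are 5, 6, 7 — pairwise different, as any 3 ≤ 30 consecutive integers have distinct residues.
The differences between them range over 1, …, 2, none of which is divisible by 30.

No; for instance {5, 6, 7} is a counterexample.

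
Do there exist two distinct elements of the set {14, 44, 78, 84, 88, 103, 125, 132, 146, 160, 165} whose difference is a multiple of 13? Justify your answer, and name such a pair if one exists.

No, no such pair exists.

Reduce each element modulo 13: 14↦1, 44↦5, 78↦0, 84↦6, 88↦10, 103↦12, 125↦8, 132↦2, 146↦3, 160↦4, 165↦9.
All 11 residues are distinct, so no two elements differ by a multiple of 13.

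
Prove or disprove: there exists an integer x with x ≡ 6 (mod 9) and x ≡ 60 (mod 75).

x = 60

The moduli are not coprime: gcd(9, 75) = 3. Compatibility requires 3 ∣ (60 − 6) = 54, which holds, so solutions exist.
The integers ≡ 6 (mod 9) are 6, 15, 24, 33, 42, 51, 60, …; their remainders mod 75 are 6, 15, 24, 33, 42, 51, 60, so x = 60 is the first that is ≡ 60 (mod 75).
Check: 60 mod 9 = 6, 60 mod 75 = 60. ✓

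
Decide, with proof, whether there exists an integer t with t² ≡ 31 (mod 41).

t = 20

Take t = 20. Then 20² = 400 = 9·41 + 31, so 20² ≡ 31 (mod 41).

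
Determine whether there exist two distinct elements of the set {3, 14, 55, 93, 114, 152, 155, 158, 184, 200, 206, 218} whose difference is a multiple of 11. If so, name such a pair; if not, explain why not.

Yes: 3 and 14.

Reduce each element mod 11: 3↦3, 14↦3, 55↦0, 93↦5, 114↦4, 152↦9, 155↦1, 158↦4, 184↦8, 200↦2, 206↦8, 218↦9. The residue 3 repeats (at 3 and 14), and 14 − 3 = 11 = 1·11.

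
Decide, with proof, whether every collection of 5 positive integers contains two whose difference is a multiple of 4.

There are exactly 4 possible remainders on division by 4.
With 5 integers and only 4 classes, the pigeonhole principle forces two of them, say a and b, into the same class.
Then a ≡ b (mod 4), i.e. 4 ∣ (a − b).

Yes.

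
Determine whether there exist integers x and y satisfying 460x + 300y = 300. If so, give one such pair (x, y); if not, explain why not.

Every value of 460x + 300y is a multiple of gcd(460, 300) = 20; since 20 ∣ 300, solutions exist.
Dividing through by 20 reduces the equation to 23x + 15y = 15.
Run the Euclidean algorithm on 23 and 15: 23 = 1·15 + 8, 15 = 1·8 + 7, 8 = 1·7 + 1, 7 = 7·1 + 0.
Back-substituting, 1 = 8 − 1·7 = 8 − (15 − 1·8) = −15 + 2·8 = −15 + 2·(23 − 1·15) = 2·23 − 3·15; that is, 23·2 + 15·(-3) = 1.
Multiplying through by 15: x = 2·15 = 30, y = (-3)·15 = -45 is a solution.
Shifting by a multiple of (15, −23) keeps it a solution: x = 30 − 2·15 = 0, y = -45 + 2·23 = 1.
Check: 460·0 + 300·1 = 0 + 300 = 300. ✓

x = 0, y = 1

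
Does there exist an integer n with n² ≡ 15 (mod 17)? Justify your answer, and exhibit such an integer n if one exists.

Take n = 7. Then 7² = 49 = 2·17 + 15, so 7² ≡ 15 (mod 17).

n = 7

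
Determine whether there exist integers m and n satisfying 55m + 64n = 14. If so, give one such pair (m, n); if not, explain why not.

55 and 64 are coprime, so 55m + 64n ranges over all of ℤ.
Run the Euclidean algorithm on 64 and 55: 64 = 1·55 + 9, 55 = 6·9 + 1, 9 = 9·1 + 0.
Back-substituting, 1 = 55 − 6·9 = 55 − 6·(64 − 1·55) = −6·64 + 7·55; that is, 55·7 + 64·(-6) = 1.
Scaling by 14 gives the particular solution (m, n) = (98, -84).
Shifting by a multiple of (64, −55) keeps it a solution: m = 98 − 1·64 = 34, n = -84 + 1·55 = -29.
Indeed 55·34 + 64·(-29) = 1870 − 1856 = 14.

m = 34, n = -29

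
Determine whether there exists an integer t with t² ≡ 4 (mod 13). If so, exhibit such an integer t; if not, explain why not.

Take t = 2. Then 2² = 4, and since 0 ≤ 4 < 13 this is already reduced: 2² ≡ 4 (mod 13).

t = 2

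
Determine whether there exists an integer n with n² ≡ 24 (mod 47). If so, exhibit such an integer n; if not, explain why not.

Take n = 27. Then 27² = 729 = 15·47 + 24, so 27² ≡ 24 (mod 47).

n = 27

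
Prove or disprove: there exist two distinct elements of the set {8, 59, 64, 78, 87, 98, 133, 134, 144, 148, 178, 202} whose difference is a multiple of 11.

Yes: 59 and 202.

59 mod 11 = 4 and 202 mod 11 = 4, so 202 − 59 = 143 = 13·11.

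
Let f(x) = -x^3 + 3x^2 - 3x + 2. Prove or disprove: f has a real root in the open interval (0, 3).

f(0) = 2 and f(3) = -7, which have opposite signs.
As a polynomial, f is continuous on every closed interval.
By the Intermediate Value Theorem f must vanish at some point of (0, 3).

Yes, f has a root in the interval.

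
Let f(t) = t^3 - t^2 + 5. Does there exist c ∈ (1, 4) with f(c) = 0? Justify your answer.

The endpoint values f(1) = 5 and f(4) = 53 are both positive. Claim: f(t) > 0 for every t in (1, 4).
Shift to the endpoint 1: with t = 1 + u (0 < u < 3), one computes f(1 + u) = u^3 + 2u^2 + u + 5.
All 4 nonzero coefficients of this polynomial in u are positive; hence for u > 0 the value is a sum of positive terms (the constant 5 among them).
Therefore f(t) > 0 throughout (1, 4), and f has no zero there.

No.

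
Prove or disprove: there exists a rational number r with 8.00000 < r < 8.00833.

Scale by 121: the interval becomes (968.00000, 969.00793), which contains the integer 969.
So r = 969/121 works: it is a ratio of integers, and dividing 121·8.00000 < 969 < 121·8.00833 through by 121 gives 8.00000 < 969/121 < 8.00833.

r = 969/121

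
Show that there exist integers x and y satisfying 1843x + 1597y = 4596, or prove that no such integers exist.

x = 564, y = -648

1843 and 1597 are coprime, so 1843x + 1597y ranges over all of ℤ.
Run the Euclidean algorithm on 1843 and 1597: 1843 = 1·1597 + 246, 1597 = 6·246 + 121, 246 = 2·121 + 4, 121 = 30·4 + 1, 4 = 4·1 + 0.
Unwinding: 1 = 121 − 30·4 = 121 − 30·(246 − 2·121) = −30·246 + 61·121 = −30·246 + 61·(1597 − 6·246) = 61·1597 − 396·246 = 61·1597 − 396·(1843 − 1·1597) = −396·1843 + 457·1597, i.e. 1843·(-396) + 1597·457 = 1.
Times 4596: 1843·(-1820016) + 1597·2100372 = 4596, so (-1820016, 2100372) solves it.
The general solution is x = -1820016 + 1597k, y = 2100372 − 1843k; taking k = 1140 gives the smaller pair x = 564, y = -648.
Indeed 1843·564 + 1597·(-648) = 1039452 − 1034856 = 4596.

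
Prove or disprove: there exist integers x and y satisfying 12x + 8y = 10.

No such integers exist.

gcd(12, 8) = 4, so every integer of the form 12x + 8y is a multiple of 4.
However 10 leaves remainder 2 on division by 4.
So the equation is unsolvable over ℤ.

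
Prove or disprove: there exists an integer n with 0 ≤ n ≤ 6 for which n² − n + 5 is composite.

At n = 6: 6² − 6 + 5 = 35 = 5·7, which is composite.

n = 6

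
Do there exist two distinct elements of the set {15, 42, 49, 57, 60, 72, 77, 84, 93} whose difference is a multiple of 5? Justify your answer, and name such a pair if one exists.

Yes: 15 and 60.

Reduce each element mod 5: 15↦0, 42↦2, 49↦4, 57↦2, 60↦0, 72↦2, 77↦2, 84↦4, 93↦3. The residue 0 repeats (at 15 and 60), and 60 − 15 = 45 = 9·5.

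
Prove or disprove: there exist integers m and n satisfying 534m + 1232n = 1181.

gcd(534, 1232) = 2, so every integer of the form 534m + 1232n is a multiple of 2.
However 1181 leaves remainder 1 on division by 2.
Hence no integers m, n satisfy the equation.

No, no such integers exist.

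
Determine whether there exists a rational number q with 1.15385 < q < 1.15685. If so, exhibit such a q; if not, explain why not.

q = 37/32

Look for a denominator N such that an integer falls strictly between N·1.15385 and N·1.15685. N = 32 works: 32·1.15385 = 36.92320 < 37 < 37.01920 = 32·1.15685.
So q = 37/32 works: it is a ratio of integers, and dividing 32·1.15385 < 37 < 32·1.15685 through by 32 gives 1.15385 < 37/32 < 1.15685.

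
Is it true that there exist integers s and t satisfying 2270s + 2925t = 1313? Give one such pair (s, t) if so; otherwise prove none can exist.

gcd(2270, 2925) = 5, so every integer of the form 2270s + 2925t is a multiple of 5.
But 1313 is not a multiple of 5 (it leaves remainder 3).
So the equation is unsolvable over ℤ.

There are no such integers.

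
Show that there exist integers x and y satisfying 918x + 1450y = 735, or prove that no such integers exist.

Any value of 918x + 1450y is a multiple of gcd(918, 1450) = 2.
But 735 = 2·367 + 1, so 2 ∤ 735.
So the equation is unsolvable over ℤ.

No such integers exist.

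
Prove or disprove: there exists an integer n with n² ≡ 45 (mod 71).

n = 20

Take n = 20. Then 20² = 400 = 5·71 + 45, so 20² ≡ 45 (mod 71).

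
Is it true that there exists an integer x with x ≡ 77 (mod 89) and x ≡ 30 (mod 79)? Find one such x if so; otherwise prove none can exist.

x = 1768

Since 89 and 79 share no common factor, CRT says the pair of congruences has a solution (unique mod 7031).
Write x = 77 + 89t and require 77 + 89t ≡ 30 (mod 79), i.e. 89t ≡ 32 (mod 79).
89 ≡ 10 (mod 79), so this reads 10t ≡ 32 (mod 79). Note 10·8 = 80 ≡ 1 (mod 79) (as 80 − 1 = 1·79), so 10⁻¹ ≡ 8.
Therefore t ≡ 8·32 = 256 ≡ 19 (mod 79).
Taking t = 19 gives x = 77 + 89·19 = 1768.
Verify: 1768 = 19·89 + 77 and 1768 = 22·79 + 30. ✓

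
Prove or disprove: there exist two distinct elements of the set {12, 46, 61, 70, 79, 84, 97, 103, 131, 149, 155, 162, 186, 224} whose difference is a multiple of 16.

Two integers differ by a multiple of 16 exactly when they have the same residue mod 16. The residues are 12↦12, 46↦14, 61↦13, 70↦6, 79↦15, 84↦4, 97↦1, 103↦7, 131↦3, 149↦5, 155↦11, 162↦2, 186↦10, 224↦0.
These 14 residues are pairwise different, hence no difference of two elements is divisible by 16.

There is no such pair.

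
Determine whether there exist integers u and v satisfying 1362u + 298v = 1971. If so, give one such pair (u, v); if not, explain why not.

Any value of 1362u + 298v is a multiple of gcd(1362, 298) = 2.
But 1971 = 2·985 + 1, so 2 ∤ 1971.
Hence no integers u, v satisfy the equation.

No such integers exist.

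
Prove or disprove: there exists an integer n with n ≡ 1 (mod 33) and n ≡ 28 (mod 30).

n = 298

gcd(33, 30) = 3. A simultaneous solution exists iff 1 ≡ 28 (mod 3); here 1 mod 3 = 1 = 28 mod 3, so it does.
Put n = 1 + 33t, so we need 33t ≡ 27 (mod 30), equivalently (divide by 3) 11t ≡ 9 (mod 10).
11 ≡ 1 (mod 10), so this reads 1t ≡ 9 (mod 10). So t ≡ 9 (mod 10).
Then n = 1 + 33·9 = 298.
Verify: 298 = 9·33 + 1 and 298 = 9·30 + 28. ✓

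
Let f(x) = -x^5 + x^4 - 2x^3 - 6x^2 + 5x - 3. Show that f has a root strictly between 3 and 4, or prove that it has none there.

f(3) = -258 and f(4) = -975, both negative, so a sign-change argument is unavailable; we show f keeps this sign on the whole interval.
Shift to the endpoint 3: with x = 3 + u (0 < u < 1), one computes f(3 + u) = -u^5 - 14u^4 - 80u^3 - 240u^2 - 382u - 258.
All 6 nonzero coefficients of this polynomial in u are negative; hence for u > 0 the value is a sum of negative terms (the constant -258 among them).
Therefore f(x) < 0 throughout (3, 4), and f has no zero there.

f has no root in that interval.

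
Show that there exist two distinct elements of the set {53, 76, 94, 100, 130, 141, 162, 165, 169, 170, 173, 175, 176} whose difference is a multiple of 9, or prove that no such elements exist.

53 and 170 are such a pair.

53 mod 9 = 8 and 170 mod 9 = 8, so 170 − 53 = 117 = 13·9.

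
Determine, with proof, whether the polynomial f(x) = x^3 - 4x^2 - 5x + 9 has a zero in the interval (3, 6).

f(3) = -15 and f(6) = 51, which have opposite signs.
f is continuous everywhere (it is a polynomial), in particular on [3, 6].
By the Intermediate Value Theorem f must vanish at some point of (3, 6).

Yes, f has a root in the interval.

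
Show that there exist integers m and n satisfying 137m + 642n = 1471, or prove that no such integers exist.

m = 395, n = -82

137 and 642 are coprime, so 137m + 642n ranges over all of ℤ.
Dividing repeatedly: 642 = 4·137 + 94, 137 = 1·94 + 43, 94 = 2·43 + 8, 43 = 5·8 + 3, 8 = 2·3 + 2, 3 = 1·2 + 1, 2 = 2·1 + 0.
Unwinding: 1 = 3 − 1·2 = 3 − (8 − 2·3) = −8 + 3·3 = −8 + 3·(43 − 5·8) = 3·43 − 16·8 = 3·43 − 16·(94 − 2·43) = −16·94 + 35·43 = −16·94 + 35·(137 − 1·94) = 35·137 − 51·94 = 35·137 − 51·(642 − 4·137) = −51·642 + 239·137, i.e. 137·239 + 642·(-51) = 1.
Scaling by 1471 gives the particular solution (m, n) = (351569, -75021).
The general solution is m = 351569 + 642k, n = -75021 − 137k; taking k = -547 gives the smaller pair m = 395, n = -82.
Check: 137·395 + 642·(-82) = 54115 − 52644 = 1471. ✓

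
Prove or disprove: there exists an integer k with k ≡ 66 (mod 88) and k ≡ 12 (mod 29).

The moduli 88 and 29 are coprime, so by the Chinese Remainder Theorem a unique solution modulo 2552 exists.
Write k = 66 + 88t and require 66 + 88t ≡ 12 (mod 29), i.e. 88t ≡ 4 (mod 29).
88 ≡ 1 (mod 29), so this reads 1t ≡ 4 (mod 29). So t ≡ 4 (mod 29).
Taking t = 4 gives k = 66 + 88·4 = 418.
Indeed 418 ≡ 66 (mod 88) and 418 ≡ 12 (mod 29).

k = 418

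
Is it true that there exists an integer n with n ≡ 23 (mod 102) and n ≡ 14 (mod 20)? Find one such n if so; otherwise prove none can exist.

Reduce both congruences modulo 2, which divides 102 and 20: they say n ≡ 23 (mod 2) and n ≡ 14 (mod 2).
But 23 mod 2 = 1 while 14 mod 2 = 0, a contradiction.
Hence the system has no solution.

There is no such integer.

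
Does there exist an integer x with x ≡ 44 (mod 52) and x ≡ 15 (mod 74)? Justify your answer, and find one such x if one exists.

No, no such integer exists.

Both moduli are multiples of 2 = gcd(52, 74), so any solution would satisfy x ≡ 44 and x ≡ 15 modulo 2 simultaneously.
These are incompatible: 44 − 15 = 29 is not divisible by 2.
Therefore no such x exists.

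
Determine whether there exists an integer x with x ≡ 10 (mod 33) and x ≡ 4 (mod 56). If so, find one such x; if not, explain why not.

x = 340

The moduli 33 and 56 are coprime, so by the Chinese Remainder Theorem a unique solution modulo 1848 exists.
Any solution of the first congruence is x = 10 + 33t; substituting into the second, 33t ≡ 4 − 10 ≡ 50 (mod 56).
Invert 33 mod 56 by the Euclidean algorithm: 56 = 1·33 + 23, 33 = 1·23 + 10, 23 = 2·10 + 3, 10 = 3·3 + 1, 3 = 3·1 + 0; back-substituting, 1 = 10 − 3·3 = 10 − 3·(23 − 2·10) = −3·23 + 7·10 = −3·23 + 7·(33 − 1·23) = 7·33 − 10·23 = 7·33 − 10·(56 − 1·33) = −10·56 + 17·33. Hence 33·17 ≡ 1, so 33⁻¹ ≡ 17 (mod 56).
Therefore t ≡ 17·50 = 850 ≡ 10 (mod 56).
Taking t = 10 gives x = 10 + 33·10 = 340.
Verify: 340 = 10·33 + 10 and 340 = 6·56 + 4. ✓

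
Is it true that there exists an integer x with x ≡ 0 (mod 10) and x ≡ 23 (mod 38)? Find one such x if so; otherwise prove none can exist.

gcd(10, 38) = 2. If x ≡ 0 (mod 10) and x ≡ 23 (mod 38), then x ≡ 0 (mod 2) and x ≡ 23 (mod 2).
But 0 mod 2 = 0 while 23 mod 2 = 1, a contradiction.
Hence the system has no solution.

There is no such integer.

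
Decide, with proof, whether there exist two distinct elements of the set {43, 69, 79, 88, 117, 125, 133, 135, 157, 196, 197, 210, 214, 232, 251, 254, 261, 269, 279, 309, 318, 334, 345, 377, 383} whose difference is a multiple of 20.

The pair (43, 383) works.

Both 43 and 383 leave remainder 3 on division by 20; their difference 340 = 17·20 is a multiple of 20.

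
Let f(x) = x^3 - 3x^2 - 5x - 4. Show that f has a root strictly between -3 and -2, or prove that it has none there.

f(-3) = -43 and f(-2) = -14, both negative, so a sign-change argument is unavailable; we show f keeps this sign on the whole interval.
Substitute x = -2 − u, where 0 < u < 1 on the interval. Expanding, f(-2 − u) = -u^3 - 9u^2 - 19u - 14.
All 4 nonzero coefficients of this polynomial in u are negative; hence for u > 0 the value is a sum of negative terms (the constant -14 among them).
Therefore f(x) < 0 throughout (-3, -2), and f has no zero there.

f has no root in that interval.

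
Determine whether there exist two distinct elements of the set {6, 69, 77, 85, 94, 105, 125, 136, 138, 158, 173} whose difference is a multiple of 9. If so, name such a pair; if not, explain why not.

6 mod 9 = 6 and 69 mod 9 = 6, so 69 − 6 = 63 = 7·9.

The pair (6, 69) works.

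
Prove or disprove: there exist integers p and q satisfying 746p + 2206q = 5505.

Both 746 and 2206 are divisible by gcd(746, 2206) = 2, hence so is any combination 746p + 2206q.
But 5505 is not a multiple of 2 (it leaves remainder 1).
So the equation is unsolvable over ℤ.

No such integers exist.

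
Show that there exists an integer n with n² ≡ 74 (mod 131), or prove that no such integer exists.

n = 104 works: 104² = 10816, and 10816 − 74 = 10742 = 82·131.

n = 104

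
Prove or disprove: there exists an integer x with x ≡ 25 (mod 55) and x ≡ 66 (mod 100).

No, no such integer exists.

gcd(55, 100) = 5. If x ≡ 25 (mod 55) and x ≡ 66 (mod 100), then x ≡ 25 (mod 5) and x ≡ 66 (mod 5).
However 25 ≡ 0 and 66 ≡ 1 (mod 5), and 0 ≠ 1.
Therefore no such x exists.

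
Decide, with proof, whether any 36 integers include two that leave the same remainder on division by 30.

Yes.

There are exactly 30 possible remainders on division by 30.
Since 36 > 30, two of the 36 integers must share a residue class by the pigeonhole principle; call them a and b.
That is, a and b leave the same remainder on division by 30, as claimed.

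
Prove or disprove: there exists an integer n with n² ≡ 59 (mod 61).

Apply Euler's criterion with the prime 61: 59 is a quadratic residue iff 59^30 ≡ 1 (mod 61), and a non-residue iff it is ≡ −1.
Repeated squaring mod 61: 59^2 = 3481 ≡ 4; 59^4 ≡ 4² = 16 ≡ 16; 59^8 ≡ 16² = 256 ≡ 12; 59^16 ≡ 12² = 144 ≡ 22.
Since 30 = 16 + 8 + 4 + 2, 59^30 ≡ 22 · 12 · 16 · 4; multiplying out mod 61: 22·12 = 264 ≡ 20, then 20·16 = 320 ≡ 15, then 15·4 = 60 ≡ 60. Thus 59^30 ≡ 60 ≡ −1 (mod 61).
By Euler's criterion 59 is a quadratic non-residue mod 61: no n satisfies n² ≡ 59 (mod 61).

No, no such integer exists.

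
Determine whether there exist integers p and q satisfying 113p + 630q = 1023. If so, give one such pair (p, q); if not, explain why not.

113 and 630 are coprime, so 113p + 630q ranges over all of ℤ.
Euclidean algorithm: 630 = 5·113 + 65, 113 = 1·65 + 48, 65 = 1·48 + 17, 48 = 2·17 + 14, 17 = 1·14 + 3, 14 = 4·3 + 2, 3 = 1·2 + 1, 2 = 2·1 + 0.
Working back up the chain: 1 = 3 − 1·2 = 3 − (14 − 4·3) = −14 + 5·3 = −14 + 5·(17 − 1·14) = 5·17 − 6·14 = 5·17 − 6·(48 − 2·17) = −6·48 + 17·17 = −6·48 + 17·(65 − 1·48) = 17·65 − 23·48 = 17·65 − 23·(113 − 1·65) = −23·113 + 40·65 = −23·113 + 40·(630 − 5·113) = 40·630 − 223·113. So 113·(-223) + 630·40 = 1.
Multiplying through by 1023: p = (-223)·1023 = -228129, q = 40·1023 = 40920 is a solution.
Shifting by a multiple of (630, −113) keeps it a solution: p = -228129 + 363·630 = 561, q = 40920 − 363·113 = -99.
Check: 113·561 + 630·(-99) = 63393 − 62370 = 1023. ✓

p = 561, q = -99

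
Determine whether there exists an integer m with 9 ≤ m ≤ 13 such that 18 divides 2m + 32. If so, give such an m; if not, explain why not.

m = 11

Try m = 11: 2·11 + 32 = 54 = 3·18, which is divisible by 18.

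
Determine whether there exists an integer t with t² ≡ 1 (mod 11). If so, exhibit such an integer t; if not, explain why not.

t = 10 works: 10² = 100, and 100 − 1 = 99 = 9·11.

t = 10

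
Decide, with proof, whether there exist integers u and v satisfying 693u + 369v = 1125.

gcd(693, 369) = 9, and 9 divides 1125, so integer solutions exist.
Dividing through by 9 reduces the equation to 77u + 41v = 125.
Dividing repeatedly: 77 = 1·41 + 36, 41 = 1·36 + 5, 36 = 7·5 + 1, 5 = 5·1 + 0.
Working back up the chain: 1 = 36 − 7·5 = 36 − 7·(41 − 1·36) = −7·41 + 8·36 = −7·41 + 8·(77 − 1·41) = 8·77 − 15·41. So 77·8 + 41·(-15) = 1.
Times 125: 77·1000 + 41·(-1875) = 125, so (1000, -1875) solves it.
Subtracting 24·41 from u and adding 24·77 to v gives the tidier solution (16, -27).
Indeed 693·16 + 369·(-27) = 11088 − 9963 = 1125.

u = 16, v = -27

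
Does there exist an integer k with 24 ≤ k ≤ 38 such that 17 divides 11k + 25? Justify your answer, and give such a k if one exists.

k = 24 works, since 11·24 + 25 = 289 = 17·17.

k = 24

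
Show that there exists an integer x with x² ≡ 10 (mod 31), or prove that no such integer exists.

x = 14

Take x = 14. Then 14² = 196 = 6·31 + 10, so 14² ≡ 10 (mod 31).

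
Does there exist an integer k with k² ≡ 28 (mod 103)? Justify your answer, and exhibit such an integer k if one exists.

Take k = 53. Then 53² = 2809 = 27·103 + 28, so 53² ≡ 28 (mod 103).

k = 53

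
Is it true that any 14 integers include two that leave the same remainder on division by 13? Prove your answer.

Partition the integers by their residue mod 13; there are 13 classes.
Since 14 > 13, two of the 14 integers must share a residue class by the pigeonhole principle; call them a and b.
So a and b have equal remainders mod 13, which is exactly what was to be shown.

Yes.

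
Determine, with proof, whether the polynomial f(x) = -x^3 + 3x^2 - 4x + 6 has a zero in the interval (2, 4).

Such a root exists.

f(2) = 2 and f(4) = -26, which have opposite signs.
Since f is a polynomial it is continuous on [2, 4].
By the Intermediate Value Theorem, f takes the value 0 somewhere in the open interval.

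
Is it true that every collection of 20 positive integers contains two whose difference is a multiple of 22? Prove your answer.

Consider the 20 integers 42, 43, …, 61. They lie in distinct residue classes modulo 22, since 20 ≤ 22.
No two share a residue, so no pair has difference divisible by 22; the claim fails for this set.

No, the set {42, 43, 44, 45, 46, 47, 48, 49, 50, 51, 52, 53, 54, 55, 56, 57, 58, 59, 60, 61} is a counterexample.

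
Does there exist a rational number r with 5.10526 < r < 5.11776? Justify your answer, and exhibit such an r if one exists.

r = 46/9

Scale by 9: the interval becomes (45.94734, 46.05984), which contains the integer 46.
Hence 46/9 is a rational number with 5.10526 < 46/9 < 5.11776.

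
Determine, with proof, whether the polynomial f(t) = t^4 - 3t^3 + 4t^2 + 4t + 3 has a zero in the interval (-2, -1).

f(-2) = 51 and f(-1) = 7, both positive, so a sign-change argument is unavailable; we show f keeps this sign on the whole interval.
Shift to the endpoint -1: with t = -1 − u (0 < u < 1), one computes f(-1 − u) = u^4 + 7u^3 + 19u^2 + 17u + 7.
The nonzero coefficients here are all positive, so for u > 0 every term is positive (or zero), and the constant term 7 is strictly positive.
So f is strictly positive on (-2, -1); no root exists in the interval.

No.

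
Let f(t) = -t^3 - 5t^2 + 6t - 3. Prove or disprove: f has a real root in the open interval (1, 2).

f(1) = -3 and f(2) = -19, both negative, so a sign-change argument is unavailable; we show f keeps this sign on the whole interval.
Shift to the endpoint 1: with t = 1 + u (0 < u < 1), one computes f(1 + u) = -u^3 - 8u^2 - 7u - 3.
All 4 nonzero coefficients of this polynomial in u are negative; hence for u > 0 the value is a sum of negative terms (the constant -3 among them).
Therefore f(t) < 0 throughout (1, 2), and f has no zero there.

No such root exists.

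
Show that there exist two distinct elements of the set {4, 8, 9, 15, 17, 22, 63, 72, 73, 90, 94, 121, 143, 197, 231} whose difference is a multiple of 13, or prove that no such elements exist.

4 and 17 are such a pair.

Both 4 and 17 leave remainder 4 on division by 13; their difference 13 = 1·13 is a multiple of 13.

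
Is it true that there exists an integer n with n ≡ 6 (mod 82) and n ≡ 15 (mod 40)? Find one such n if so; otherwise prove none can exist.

No, no such integer exists.

gcd(82, 40) = 2. If n ≡ 6 (mod 82) and n ≡ 15 (mod 40), then n ≡ 6 (mod 2) and n ≡ 15 (mod 2).
However 6 ≡ 0 and 15 ≡ 1 (mod 2), and 0 ≠ 1.
Hence the system has no solution.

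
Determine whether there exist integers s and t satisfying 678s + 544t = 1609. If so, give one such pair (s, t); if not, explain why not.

Both 678 and 544 are divisible by gcd(678, 544) = 2, hence so is any combination 678s + 544t.
But 1609 is not a multiple of 2 (it leaves remainder 1).
Therefore 678s + 544t = 1609 has no solution in integers.

No such integers exist.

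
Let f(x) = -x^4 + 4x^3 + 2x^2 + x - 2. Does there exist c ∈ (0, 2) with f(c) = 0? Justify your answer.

Yes, such a c exists.

f(0) = -2 and f(2) = 24, which have opposite signs.
f is continuous everywhere (it is a polynomial), in particular on [0, 2].
So by the Intermediate Value Theorem there is a c strictly between 0 and 2 with f(c) = 0.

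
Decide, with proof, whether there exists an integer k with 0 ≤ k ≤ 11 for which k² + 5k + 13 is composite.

k = 5

At k = 5: 5² + 5·5 + 13 = 63 = 3·21, which is composite.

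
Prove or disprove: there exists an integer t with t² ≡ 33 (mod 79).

Apply Euler's criterion with the prime 79: 33 is a quadratic residue iff 33^39 ≡ 1 (mod 79), and a non-residue iff it is ≡ −1.
Squaring successively (mod 79): 33^2 = 1089 ≡ 62; 33^4 ≡ 62² = 3844 ≡ 52; 33^8 ≡ 52² = 2704 ≡ 18; 33^16 ≡ 18² = 324 ≡ 8; 33^32 ≡ 8² = 64 ≡ 64.
Since 39 = 32 + 4 + 2 + 1, 33^39 ≡ 64 · 52 · 62 · 33; multiplying out mod 79: 64·52 = 3328 ≡ 10, then 10·62 = 620 ≡ 67, then 67·33 = 2211 ≡ 78. Thus 33^39 ≡ 78 ≡ −1 (mod 79).
The value −1 means 33 is a non-residue modulo 79, so t² ≡ 33 (mod 79) is impossible.

There is no such integer.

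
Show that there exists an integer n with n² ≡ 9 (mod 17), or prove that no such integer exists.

n = 14

Take n = 14. Then 14² = 196 = 11·17 + 9, so 14² ≡ 9 (mod 17).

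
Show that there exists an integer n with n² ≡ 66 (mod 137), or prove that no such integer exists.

There is no such integer.

137 is prime, so by Euler's criterion 66 is a square mod 137 iff 66^((137−1)/2) = 66^68 ≡ 1 (mod 137).
Squaring successively (mod 137): 66^2 = 4356 ≡ 109; 66^4 ≡ 109² = 11881 ≡ 99; 66^8 ≡ 99² = 9801 ≡ 74; 66^16 ≡ 74² = 5476 ≡ 133; 66^32 ≡ 133² = 17689 ≡ 16; 66^64 ≡ 16² = 256 ≡ 119.
Since 68 = 64 + 4, 66^68 ≡ 119 · 99; multiplying out mod 137: 119·99 = 11781 ≡ 136. Thus 66^68 ≡ 136 ≡ −1 (mod 137).
The value −1 means 66 is a non-residue modulo 137, so n² ≡ 66 (mod 137) is impossible.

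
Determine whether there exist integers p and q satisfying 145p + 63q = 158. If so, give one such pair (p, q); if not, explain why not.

Since gcd(145, 63) = 1, every integer is an integer combination of 145 and 63.
Run the Euclidean algorithm on 145 and 63: 145 = 2·63 + 19, 63 = 3·19 + 6, 19 = 3·6 + 1, 6 = 6·1 + 0.
Back-substituting, 1 = 19 − 3·6 = 19 − 3·(63 − 3·19) = −3·63 + 10·19 = −3·63 + 10·(145 − 2·63) = 10·145 − 23·63; that is, 145·10 + 63·(-23) = 1.
Scaling by 158 gives the particular solution (p, q) = (1580, -3634).
Subtracting 25·63 from p and adding 25·145 to q gives the tidier solution (5, -9).
Indeed 145·5 + 63·(-9) = 725 − 567 = 158.

p = 5, q = -9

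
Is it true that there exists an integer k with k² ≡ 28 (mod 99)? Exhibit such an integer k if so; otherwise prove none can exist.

Reduce modulo 11, which divides 99: we would need k² ≡ 6 (mod 11).
Since (11 − k)² ≡ k² (mod 11), it suffices to square k = 0, 1, …, 5: the residues are 0, 1, 4, 9, 5, 3.
So the quadratic residues mod 11 are {0, 1, 3, 4, 5, 9}, and 6 is not among them.
Hence no integer k has k² ≡ 28 (mod 99).

No such integer exists.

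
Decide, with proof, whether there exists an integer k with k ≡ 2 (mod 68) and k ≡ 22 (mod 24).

k = 70

gcd(68, 24) = 4. A simultaneous solution exists iff 2 ≡ 22 (mod 4); here 2 mod 4 = 2 = 22 mod 4, so it does.
Step through k = 2, 2 + 68, 2 + 2·68, …: the values 2, 70 reduce mod 24 to 2, 22. The value 70 hits 22.
Indeed 70 ≡ 2 (mod 68) and 70 ≡ 22 (mod 24).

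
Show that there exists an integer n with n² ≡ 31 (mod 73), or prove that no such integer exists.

73 is prime, so by Euler's criterion 31 is a square mod 73 iff 31^((73−1)/2) = 31^36 ≡ 1 (mod 73).
Repeated squaring mod 73: 31^2 = 961 ≡ 12; 31^4 ≡ 12² = 144 ≡ 71; 31^8 ≡ 71² = 5041 ≡ 4; 31^16 ≡ 4² = 16 ≡ 16; 31^32 ≡ 16² = 256 ≡ 37.
Since 36 = 32 + 4, 31^36 ≡ 37 · 71; multiplying out mod 73: 37·71 = 2627 ≡ 72. Thus 31^36 ≡ 72 ≡ −1 (mod 73).
The value −1 means 31 is a non-residue modulo 73, so n² ≡ 31 (mod 73) is impossible.

There is no such integer.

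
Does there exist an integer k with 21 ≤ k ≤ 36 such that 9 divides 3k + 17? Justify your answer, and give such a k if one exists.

At k = 21, 3·21 + 17 = 80 ≡ 8 (mod 9), and each step in k adds 3, giving residues 8, 2, 5, 8, 2, 5, 8, 2, 5, 8, 2, 5, 8, 2, 5, 8 for k = 21, 22, …, 36.
None is 0, so 9 never divides 3k + 17 on this range.

No such integer k in that range exists.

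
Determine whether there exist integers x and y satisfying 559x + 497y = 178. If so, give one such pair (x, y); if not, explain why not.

Since gcd(559, 497) = 1, every integer is an integer combination of 559 and 497.
Dividing repeatedly: 559 = 1·497 + 62, 497 = 8·62 + 1, 62 = 62·1 + 0.
Working back up the chain: 1 = 497 − 8·62 = 497 − 8·(559 − 1·497) = −8·559 + 9·497. So 559·(-8) + 497·9 = 1.
Times 178: 559·(-1424) + 497·1602 = 178, so (-1424, 1602) solves it.
Adding 3·497 to x and subtracting 3·559 from y gives the tidier solution (67, -75).
Indeed 559·67 + 497·(-75) = 37453 − 37275 = 178.

x = 67, y = -75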